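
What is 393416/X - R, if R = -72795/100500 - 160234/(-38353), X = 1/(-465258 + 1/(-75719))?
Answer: -508776262665417764260947/2779591486700 ≈ -1.8304e+11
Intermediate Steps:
X = -75719/35228870503 (X = 1/(-465258 - 1/75719) = 1/(-35228870503/75719) = -75719/35228870503 ≈ -2.1493e-6)
R = 887440691/256965100 (R = -72795*1/100500 - 160234*(-1/38353) = -4853/6700 + 160234/38353 = 887440691/256965100 ≈ 3.4535)
393416/X - R = 393416/(-75719/35228870503) - 1*887440691/256965100 = 393416*(-35228870503/75719) - 887440691/256965100 = -13859601317808248/75719 - 887440691/256965100 = -508776262665417764260947/2779591486700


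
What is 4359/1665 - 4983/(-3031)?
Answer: 7169608/1682205 ≈ 4.2620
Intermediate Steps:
4359/1665 - 4983/(-3031) = 4359*(1/1665) - 4983*(-1/3031) = 1453/555 + 4983/3031 = 7169608/1682205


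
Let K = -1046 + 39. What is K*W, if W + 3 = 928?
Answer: -931475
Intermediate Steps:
W = 925 (W = -3 + 928 = 925)
K = -1007
K*W = -1007*925 = -931475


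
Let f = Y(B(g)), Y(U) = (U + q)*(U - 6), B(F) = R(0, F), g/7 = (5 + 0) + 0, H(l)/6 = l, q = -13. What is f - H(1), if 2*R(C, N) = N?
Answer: 183/4 ≈ 45.750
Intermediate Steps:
H(l) = 6*l
R(C, N) = N/2
g = 35 (g = 7*((5 + 0) + 0) = 7*(5 + 0) = 7*5 = 35)
B(F) = F/2
Y(U) = (-13 + U)*(-6 + U) (Y(U) = (U - 13)*(U - 6) = (-13 + U)*(-6 + U))
f = 207/4 (f = 78 + ((½)*35)² - 19*35/2 = 78 + (35/2)² - 19*35/2 = 78 + 1225/4 - 665/2 = 207/4 ≈ 51.750)
f - H(1) = 207/4 - 6 = 183/4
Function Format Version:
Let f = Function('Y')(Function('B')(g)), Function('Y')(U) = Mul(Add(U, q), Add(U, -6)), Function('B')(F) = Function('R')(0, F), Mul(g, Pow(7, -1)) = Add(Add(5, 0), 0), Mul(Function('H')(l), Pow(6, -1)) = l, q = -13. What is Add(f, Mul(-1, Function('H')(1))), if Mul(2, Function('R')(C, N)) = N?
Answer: Rational(183, 4) ≈ 45.750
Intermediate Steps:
Function('H')(l) = Mul(6, l)
Function('R')(C, N) = Mul(Rational(1, 2), N)
g = 35 (g = Mul(7, Add(Add(5, 0), 0)) = Mul(7, Add(5, 0)) = Mul(7, 5) = 35)
Function('B')(F) = Mul(Rational(1, 2), F)
Function('Y')(U) = Mul(Add(-13, U), Add(-6, U)) (Function('Y')(U) = Mul(Add(U, -13), Add(U, -6)) = Mul(Add(-13, U), Add(-6, U)))
f = Rational(207, 4) (f = Add(78, Pow(Mul(Rational(1, 2), 35), 2), Mul(-19, Mul(Rational(1, 2), 35))) = Add(78, Pow(Rational(35, 2), 2), Mul(-19, Rational(35, 2))) = Add(78, Rational(1225, 4), Rational(-665, 2)) = Rational(207, 4) ≈ 51.750)
Add(f, Mul(-1, Function('H')(1))) = Add(Rational(207, 4), Mul(-1, Mul(6, 1))) = Add(Rational(207, 4), Mul(-1, 6)) = Add(Rational(207, 4), -6) = Rational(183, 4)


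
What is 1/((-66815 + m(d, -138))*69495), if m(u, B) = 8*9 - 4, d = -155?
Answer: -1/4638582765 ≈ -2.1558e-10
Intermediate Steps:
m(u, B) = 68 (m(u, B) = 72 - 4 = 68)
1/((-66815 + m(d, -138))*69495) = 1/((-66815 + 68)*69495) = (1/69495)/(-66747) = -1/66747*1/69495 = -1/4638582765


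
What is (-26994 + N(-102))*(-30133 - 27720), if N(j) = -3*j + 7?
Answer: 1543575893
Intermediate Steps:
N(j) = 7 - 3*j
(-26994 + N(-102))*(-30133 - 27720) = (-26994 + (7 - 3*(-102)))*(-30133 - 27720) = (-26994 + (7 + 306))*(-57853) = (-26994 + 313)*(-57853) = -26681*(-57853) = 1543575893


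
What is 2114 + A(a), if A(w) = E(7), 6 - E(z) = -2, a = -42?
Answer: 2122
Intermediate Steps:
E(z) = 8 (E(z) = 6 - 1*(-2) = 6 + 2 = 8)
A(w) = 8
2114 + A(a) = 2114 + 8 = 2122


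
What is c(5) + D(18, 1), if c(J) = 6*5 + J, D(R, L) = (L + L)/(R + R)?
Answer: 631/18 ≈ 35.056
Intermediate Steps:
D(R, L) = L/R (D(R, L) = (2*L)/((2*R)) = (2*L)*(1/(2*R)) = L/R)
c(J) = 30 + J
c(5) + D(18, 1) = (30 + 5) + 1/18 = 35 + 1*(1/18) = 35 + 1/18 = 631/18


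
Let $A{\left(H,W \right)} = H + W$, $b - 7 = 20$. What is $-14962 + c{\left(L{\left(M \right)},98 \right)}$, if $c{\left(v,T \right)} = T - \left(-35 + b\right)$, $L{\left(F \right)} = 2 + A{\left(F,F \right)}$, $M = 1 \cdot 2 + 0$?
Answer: $-14856$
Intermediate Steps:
$b = 27$ ($b = 7 + 20 = 27$)
$M = 2$ ($M = 2 + 0 = 2$)
$L{\left(F \right)} = 2 + 2 F$ ($L{\left(F \right)} = 2 + \left(F + F\right) = 2 + 2 F$)
$c{\left(v,T \right)} = 8 + T$ ($c{\left(v,T \right)} = T + \left(35 - 27\right) = T + 8 = 8 + T$)
$-14962 + c{\left(L{\left(M \right)},98 \right)} = -14962 + \left(8 + 98\right) = -14962 + 106 = -14856$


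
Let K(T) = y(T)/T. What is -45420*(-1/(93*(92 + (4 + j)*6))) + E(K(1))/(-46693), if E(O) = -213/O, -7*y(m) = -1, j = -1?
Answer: 71201633/15922313 ≈ 4.4718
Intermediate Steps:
y(m) = ⅐ (y(m) = -⅐*(-1) = ⅐)
K(T) = 1/(7*T)
-45420*(-1/(93*(92 + (4 + j)*6))) + E(K(1))/(-46693) = -45420*(-1/(93*(92 + (4 - 1)*6))) - 213/((⅐)/1)/(-46693) = -45420*(-1/(93*(92 + 3*6))) - 213/((⅐)*1)*(-1/46693) = -45420*(-1/(93*(92 + 18))) - 213/⅐*(-1/46693) = -45420/(110*(-93)) - 213*7*(-1/46693) = -45420/(-10230) - 1491*(-1/46693) = -45420*(-1/10230) + 1491/46693 = 1514/341 + 1491/46693 = 71201633/15922313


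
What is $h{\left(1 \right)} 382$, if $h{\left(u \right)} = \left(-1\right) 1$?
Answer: $-382$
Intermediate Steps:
$h{\left(u \right)} = -1$
$h{\left(1 \right)} 382 = \left(-1\right) 382 = -382$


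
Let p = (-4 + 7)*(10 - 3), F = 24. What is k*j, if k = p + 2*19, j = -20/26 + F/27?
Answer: 826/117 ≈ 7.0598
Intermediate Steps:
j = 14/117 (j = -20/26 + 24/27 = -20*1/26 + 24*(1/27) = -10/13 + 8/9 = 14/117 ≈ 0.11966)
p = 21 (p = 3*7 = 21)
k = 59 (k = 21 + 2*19 = 21 + 38 = 59)
k*j = 59*(14/117) = 826/117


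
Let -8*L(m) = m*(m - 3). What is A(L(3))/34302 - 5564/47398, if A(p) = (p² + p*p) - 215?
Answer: -7732573/62532546 ≈ -0.12366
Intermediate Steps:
L(m) = -m*(-3 + m)/8 (L(m) = -m*(m - 3)/8 = -m*(-3 + m)/8)
A(p) = -215 + 2*p² (A(p) = (p² + p²) - 215 = 2*p² - 215 = -215 + 2*p²)
A(L(3))/34302 - 5564/47398 = (-215 + 2*((⅛)*3*(3 - 1*3))²)/34302 - 5564/47398 = (-215 + 2*((⅛)*3*(3 - 3))²)*(1/34302) - 5564*1/47398 = (-215 + 2*((⅛)*3*0)²)*(1/34302) - 214/1823 = (-215 + 2*0²)*(1/34302) - 214/1823 = (-215 + 2*0)*(1/34302) - 214/1823 = (-215 + 0)*(1/34302) - 214/1823 = -215*1/34302 - 214/1823 = -215/34302 - 214/1823 = -7732573/62532546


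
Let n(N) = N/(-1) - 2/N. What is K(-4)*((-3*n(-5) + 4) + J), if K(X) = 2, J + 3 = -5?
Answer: -202/5 ≈ -40.400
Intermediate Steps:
n(N) = -N - 2/N (n(N) = N*(-1) - 2/N = -N - 2/N)
J = -8 (J = -3 - 5 = -8)
K(-4)*((-3*n(-5) + 4) + J) = 2*((-3*(-1*(-5) - 2/(-5)) + 4) - 8) = 2*((-3*(5 - 2*(-⅕)) + 4) - 8) = 2*((-3*(5 + ⅖) + 4) - 8) = 2*((-3*27/5 + 4) - 8) = 2*((-81/5 + 4) - 8) = 2*(-61/5 - 8) = 2*(-101/5) = -202/5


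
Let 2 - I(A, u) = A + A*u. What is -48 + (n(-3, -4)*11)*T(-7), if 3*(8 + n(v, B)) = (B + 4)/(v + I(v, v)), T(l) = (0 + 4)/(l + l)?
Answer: -160/7 ≈ -22.857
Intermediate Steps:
T(l) = 2/l (T(l) = 4/((2*l)) = 4*(1/(2*l)) = 2/l)
I(A, u) = 2 - A - A*u (I(A, u) = 2 - (A + A*u) = 2 + (-A - A*u) = 2 - A - A*u)
n(v, B) = -8 + (4 + B)/(3*(2 - v²)) (n(v, B) = -8 + ((B + 4)/(v + (2 - v - v*v)))/3 = -8 + ((4 + B)/(v + (2 - v - v²)))/3 = -8 + ((4 + B)/(2 - v²))/3 = -8 + (4 + B)/(3*(2 - v²)))
-48 + (n(-3, -4)*11)*T(-7) = -48 + (((44 - 1*(-4) - 24*(-3)²)/(3*(-2 + (-3)²)))*11)*(2/(-7)) = -48 + (((44 + 4 - 24*9)/(3*(-2 + 9)))*11)*(2*(-⅐)) = -48 + (((⅓)*(44 + 4 - 216)/7)*11)*(-2/7) = -48 + (((⅓)*(⅐)*(-168))*11)*(-2/7) = -48 - 8*11*(-2/7) = -48 - 88*(-2/7) = -48 + 176/7 = -160/7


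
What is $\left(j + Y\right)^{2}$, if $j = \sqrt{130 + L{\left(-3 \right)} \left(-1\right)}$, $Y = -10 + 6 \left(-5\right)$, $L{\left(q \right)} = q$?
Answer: $\left(40 - \sqrt{133}\right)^{2} \approx 810.39$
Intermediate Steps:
$Y = -40$ ($Y = -10 - 30 = -40$)
$j = \sqrt{133}$ ($j = \sqrt{130 - -3} = \sqrt{130 + 3} = \sqrt{133} \approx 11.533$)
$\left(j + Y\right)^{2} = \left(\sqrt{133} - 40\right)^{2} = \left(-40 + \sqrt{133}\right)^{2}$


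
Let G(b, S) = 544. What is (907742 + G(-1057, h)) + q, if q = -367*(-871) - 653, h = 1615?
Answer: 1227290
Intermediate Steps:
q = 319004 (q = 319657 - 653 = 319004)
(907742 + G(-1057, h)) + q = (907742 + 544) + 319004 = 908286 + 319004 = 1227290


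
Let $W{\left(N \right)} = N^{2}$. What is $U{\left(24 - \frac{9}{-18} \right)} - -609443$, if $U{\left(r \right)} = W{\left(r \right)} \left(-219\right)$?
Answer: $\frac{1911953}{4} \approx 4.7799 \cdot 10^{5}$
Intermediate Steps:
$U{\left(r \right)} = - 219 r^{2}$ ($U{\left(r \right)} = r^{2} \left(-219\right) = - 219 r^{2}$)
$U{\left(24 - \frac{9}{-18} \right)} - -609443 = - 219 \left(24 - \frac{9}{-18}\right)^{2} - -609443 = - 219 \left(24 - - \frac{1}{2}\right)^{2} + \left(-617 + 610060\right) = - 219 \left(24 + \frac{1}{2}\right)^{2} + 609443 = - 219 \left(\frac{49}{2}\right)^{2} + 609443 = \left(-219\right) \frac{2401}{4} + 609443 = - \frac{525819}{4} + 609443 = \frac{1911953}{4}$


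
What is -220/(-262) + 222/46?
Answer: 17071/3013 ≈ 5.6658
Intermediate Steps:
-220/(-262) + 222/46 = -220*(-1/262) + 222*(1/46) = 110/131 + 111/23 = 17071/3013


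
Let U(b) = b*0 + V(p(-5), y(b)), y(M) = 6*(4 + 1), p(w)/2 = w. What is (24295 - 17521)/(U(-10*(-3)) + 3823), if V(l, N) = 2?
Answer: 2258/1275 ≈ 1.7710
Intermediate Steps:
p(w) = 2*w
y(M) = 30 (y(M) = 6*5 = 30)
U(b) = 2 (U(b) = b*0 + 2 = 0 + 2 = 2)
(24295 - 17521)/(U(-10*(-3)) + 3823) = (24295 - 17521)/(2 + 3823) = 6774/3825 = 6774*(1/3825) = 2258/1275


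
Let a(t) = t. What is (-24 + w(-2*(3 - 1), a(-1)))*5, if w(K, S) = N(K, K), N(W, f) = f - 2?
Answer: -150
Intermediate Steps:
N(W, f) = -2 + f
w(K, S) = -2 + K
(-24 + w(-2*(3 - 1), a(-1)))*5 = (-24 + (-2 - 2*(3 - 1)))*5 = (-24 + (-2 - 2*2))*5 = (-24 + (-2 - 4))*5 = (-24 - 6)*5 = -30*5 = -150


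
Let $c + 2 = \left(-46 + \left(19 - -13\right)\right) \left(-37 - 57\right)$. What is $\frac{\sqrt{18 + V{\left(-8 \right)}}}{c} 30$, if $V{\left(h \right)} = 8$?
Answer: $\frac{5 \sqrt{26}}{219} \approx 0.11642$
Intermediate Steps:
$c = 1314$ ($c = -2 + \left(-46 + \left(19 - -13\right)\right) \left(-37 - 57\right) = -2 + \left(-46 + \left(19 + 13\right)\right) \left(-94\right) = -2 + \left(-46 + 32\right) \left(-94\right) = -2 - -1316 = -2 + 1316 = 1314$)
$\frac{\sqrt{18 + V{\left(-8 \right)}}}{c} 30 = \frac{\sqrt{18 + 8}}{1314} \cdot 30 = \sqrt{26} \cdot \frac{1}{1314} \cdot 30 = \frac{\sqrt{26}}{1314} \cdot 30 = \frac{5 \sqrt{26}}{219}$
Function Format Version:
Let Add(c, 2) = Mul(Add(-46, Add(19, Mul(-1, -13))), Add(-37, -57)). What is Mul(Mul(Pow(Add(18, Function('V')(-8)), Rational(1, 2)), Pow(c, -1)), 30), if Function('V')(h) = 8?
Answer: Mul(Rational(5, 219), Pow(26, Rational(1, 2))) ≈ 0.11642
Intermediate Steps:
c = 1314 (c = Add(-2, Mul(Add(-46, Add(19, Mul(-1, -13))), Add(-37, -57))) = Add(-2, Mul(Add(-46, Add(19, 13)), -94)) = Add(-2, Mul(Add(-46, 32), -94)) = Add(-2, Mul(-14, -94)) = Add(-2, 1316) = 1314)
Mul(Mul(Pow(Add(18, Function('V')(-8)), Rational(1, 2)), Pow(c, -1)), 30) = Mul(Mul(Pow(Add(18, 8), Rational(1, 2)), Pow(1314, -1)), 30) = Mul(Mul(Pow(26, Rational(1, 2)), Rational(1, 1314)), 30) = Mul(Mul(Rational(1, 1314), Pow(26, Rational(1, 2))), 30) = Mul(Rational(5, 219), Pow(26, Rational(1, 2)))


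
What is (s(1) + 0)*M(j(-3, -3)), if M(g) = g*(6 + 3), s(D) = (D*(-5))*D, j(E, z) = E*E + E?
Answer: -270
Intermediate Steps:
j(E, z) = E + E² (j(E, z) = E² + E = E + E²)
s(D) = -5*D² (s(D) = (-5*D)*D = -5*D²)
M(g) = 9*g (M(g) = g*9 = 9*g)
(s(1) + 0)*M(j(-3, -3)) = (-5*1² + 0)*(9*(-3*(1 - 3))) = (-5*1 + 0)*(9*(-3*(-2))) = (-5 + 0)*(9*6) = -5*54 = -270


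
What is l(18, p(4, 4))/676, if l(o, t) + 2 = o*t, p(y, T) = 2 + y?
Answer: 53/338 ≈ 0.15680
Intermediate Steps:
l(o, t) = -2 + o*t
l(18, p(4, 4))/676 = (-2 + 18*(2 + 4))/676 = (-2 + 18*6)*(1/676) = (-2 + 108)*(1/676) = 106*(1/676) = 53/338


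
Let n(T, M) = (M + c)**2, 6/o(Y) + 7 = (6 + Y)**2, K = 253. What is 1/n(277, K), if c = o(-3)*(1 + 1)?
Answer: 1/67081 ≈ 1.4907e-5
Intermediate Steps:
o(Y) = 6/(-7 + (6 + Y)**2)
c = 6 (c = (6/(-7 + (6 - 3)**2))*(1 + 1) = (6/(-7 + 3**2))*2 = (6/(-7 + 9))*2 = (6/2)*2 = (6*(1/2))*2 = 3*2 = 6)
n(T, M) = (6 + M)**2 (n(T, M) = (M + 6)**2 = (6 + M)**2)
1/n(277, K) = 1/((6 + 253)**2) = 1/(259**2) = 1/67081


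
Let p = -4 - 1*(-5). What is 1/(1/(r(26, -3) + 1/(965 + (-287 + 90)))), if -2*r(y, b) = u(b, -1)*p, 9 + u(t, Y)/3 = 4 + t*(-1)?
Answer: 2305/768 ≈ 3.0013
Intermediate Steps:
u(t, Y) = -15 - 3*t (u(t, Y) = -27 + 3*(4 + t*(-1)) = -27 + 3*(4 - t) = -27 + (12 - 3*t) = -15 - 3*t)
p = 1 (p = -4 + 5 = 1)
r(y, b) = 15/2 + 3*b/2 (r(y, b) = -(-15 - 3*b)/2 = 15/2 + 3*b/2)
1/(1/(r(26, -3) + 1/(965 + (-287 + 90)))) = 1/(1/((15/2 + (3/2)*(-3)) + 1/(965 + (-287 + 90)))) = 1/(1/((15/2 - 9/2) + 1/(965 - 197))) = 1/(1/(3 + 1/768)) = 1/(1/(2305/768)) = 1/(768/2305) = 2305/768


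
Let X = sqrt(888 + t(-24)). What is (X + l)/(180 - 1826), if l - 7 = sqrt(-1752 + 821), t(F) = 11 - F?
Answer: -7/1646 - sqrt(923)/1646 - 7*I*sqrt(19)/1646 ≈ -0.02271 - 0.018537*I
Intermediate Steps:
X = sqrt(923) (X = sqrt(888 + (11 - 1*(-24))) = sqrt(888 + (11 + 24)) = sqrt(888 + 35) = sqrt(923) ≈ 30.381)
l = 7 + 7*I*sqrt(19) (l = 7 + sqrt(-1752 + 821) = 7 + sqrt(-931) = 7 + 7*I*sqrt(19) ≈ 7.0 + 30.512*I)
(X + l)/(180 - 1826) = (sqrt(923) + (7 + 7*I*sqrt(19)))/(180 - 1826) = (7 + sqrt(923) + 7*I*sqrt(19))/(-1646) = (7 + sqrt(923) + 7*I*sqrt(19))*(-1/1646) = -7/1646 - sqrt(923)/1646 - 7*I*sqrt(19)/1646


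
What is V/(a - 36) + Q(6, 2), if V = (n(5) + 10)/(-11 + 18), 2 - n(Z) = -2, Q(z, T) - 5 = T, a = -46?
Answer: 286/41 ≈ 6.9756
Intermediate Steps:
Q(z, T) = 5 + T
n(Z) = 4 (n(Z) = 2 - 1*(-2) = 2 + 2 = 4)
V = 2 (V = (4 + 10)/(-11 + 18) = 14/7 = 14*(1/7) = 2)
V/(a - 36) + Q(6, 2) = 2/(-46 - 36) + (5 + 2) = 2/(-82) + 7 = -1/82*2 + 7 = -1/41 + 7 = 286/41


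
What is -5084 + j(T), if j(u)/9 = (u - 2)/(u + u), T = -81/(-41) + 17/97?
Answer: -21742918/4277 ≈ -5083.7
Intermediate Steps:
T = 8554/3977 (T = -81*(-1/41) + 17*(1/97) = 81/41 + 17/97 = 8554/3977 ≈ 2.1509)
j(u) = 9*(-2 + u)/(2*u) (j(u) = 9*((u - 2)/(u + u)) = 9*((-2 + u)/((2*u))) = 9*((-2 + u)*(1/(2*u))) = 9*((-2 + u)/(2*u)) = 9*(-2 + u)/(2*u))
-5084 + j(T) = -5084 + (9/2 - 9/8554/3977) = -5084 + (9/2 - 9*3977/8554) = -5084 + (9/2 - 35793/8554) = -5084 + 1350/4277 = -21742918/4277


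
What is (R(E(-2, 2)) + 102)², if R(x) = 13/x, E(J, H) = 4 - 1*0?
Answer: 177241/16 ≈ 11078.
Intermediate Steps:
E(J, H) = 4 (E(J, H) = 4 + 0 = 4)
(R(E(-2, 2)) + 102)² = (13/4 + 102)² = (421/4)² = 177241/16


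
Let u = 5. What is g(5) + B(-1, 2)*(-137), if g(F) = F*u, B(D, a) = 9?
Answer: -1208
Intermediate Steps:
g(F) = 5*F (g(F) = F*5 = 5*F)
g(5) + B(-1, 2)*(-137) = 5*5 + 9*(-137) = 25 - 1233 = -1208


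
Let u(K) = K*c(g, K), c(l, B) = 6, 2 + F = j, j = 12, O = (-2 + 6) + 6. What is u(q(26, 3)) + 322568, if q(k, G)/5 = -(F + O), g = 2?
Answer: 321968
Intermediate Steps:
O = 10 (O = 4 + 6 = 10)
F = 10 (F = -2 + 12 = 10)
q(k, G) = -100 (q(k, G) = 5*(-(10 + 10)) = 5*(-1*20) = 5*(-20) = -100)
u(K) = 6*K (u(K) = K*6 = 6*K)
u(q(26, 3)) + 322568 = 6*(-100) + 322568 = -600 + 322568 = 321968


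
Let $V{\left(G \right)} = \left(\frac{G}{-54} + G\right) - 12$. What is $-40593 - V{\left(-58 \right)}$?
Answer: $- \frac{1094150}{27} \approx -40524.0$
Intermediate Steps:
$V{\left(G \right)} = -12 + \frac{53 G}{54}$ ($V{\left(G \right)} = \left(G \left(- \frac{1}{54}\right) + G\right) - 12 = \left(- \frac{G}{54} + G\right) - 12 = \frac{53 G}{54} - 12 = -12 + \frac{53 G}{54}$)
$-40593 - V{\left(-58 \right)} = -40593 - \left(-12 + \frac{53}{54} \left(-58\right)\right) = -40593 - \left(-12 - \frac{1537}{27}\right) = -40593 - - \frac{1861}{27} = -40593 + \frac{1861}{27} = - \frac{1094150}{27}$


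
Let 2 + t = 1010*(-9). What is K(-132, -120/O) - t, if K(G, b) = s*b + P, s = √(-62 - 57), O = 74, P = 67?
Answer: 9159 - 60*I*√119/37 ≈ 9159.0 - 17.69*I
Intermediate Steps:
s = I*√119 (s = √(-119) = I*√119 ≈ 10.909*I)
t = -9092 (t = -2 + 1010*(-9) = -2 - 9090 = -9092)
K(G, b) = 67 + I*b*√119 (K(G, b) = (I*√119)*b + 67 = I*b*√119 + 67 = 67 + I*b*√119)
K(-132, -120/O) - t = (67 + I*(-120/74)*√119) - 1*(-9092) = (67 + I*(-120*1/74)*√119) + 9092 = (67 + I*(-60/37)*√119) + 9092 = (67 - 60*I*√119/37) + 9092 = 9159 - 60*I*√119/37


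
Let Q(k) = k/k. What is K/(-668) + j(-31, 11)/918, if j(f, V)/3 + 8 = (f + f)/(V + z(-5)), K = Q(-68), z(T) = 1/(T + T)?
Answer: -515005/11140236 ≈ -0.046229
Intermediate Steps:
Q(k) = 1
z(T) = 1/(2*T)
K = 1
j(f, V) = -24 + 6*f/(-⅒ + V) (j(f, V) = -24 + 3*((f + f)/(V + (½)/(-5))) = -24 + 3*((2*f)/(V + (½)*(-⅕))) = -24 + 3*((2*f)/(V - ⅒)) = -24 + 3*((2*f)/(-⅒ + V)) = -24 + 3*(2*f/(-⅒ + V)) = -24 + 6*f/(-⅒ + V))
K/(-668) + j(-31, 11)/918 = 1/(-668) + (12*(2 - 20*11 + 5*(-31))/(-1 + 10*11))/918 = 1*(-1/668) + (12*(2 - 220 - 155)/(-1 + 110))*(1/918) = -1/668 + (12*(-373)/109)*(1/918) = -1/668 + (12*(1/109)*(-373))*(1/918) = -1/668 - 4476/109*1/918 = -1/668 - 746/16677 = -515005/11140236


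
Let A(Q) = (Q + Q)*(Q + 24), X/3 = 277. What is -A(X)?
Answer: -1421010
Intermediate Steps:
X = 831 (X = 3*277 = 831)
A(Q) = 2*Q*(24 + Q) (A(Q) = (2*Q)*(24 + Q) = 2*Q*(24 + Q))
-A(X) = -2*831*(24 + 831) = -2*831*855 = -1*1421010 = -1421010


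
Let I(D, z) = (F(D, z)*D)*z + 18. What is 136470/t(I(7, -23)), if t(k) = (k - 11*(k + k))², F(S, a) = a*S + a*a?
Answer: 4549/51570435630 ≈ 8.8210e-8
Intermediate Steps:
F(S, a) = a² + S*a (F(S, a) = S*a + a² = a² + S*a)
I(D, z) = 18 + D*z²*(D + z) (I(D, z) = ((z*(D + z))*D)*z + 18 = (D*z*(D + z))*z + 18 = D*z²*(D + z) + 18 = 18 + D*z²*(D + z))
t(k) = 441*k² (t(k) = (k - 22*k)² = (-21*k)² = 441*k²)
136470/t(I(7, -23)) = 136470/((441*(18 + 7*(-23)²*(7 - 23))²)) = 136470/((441*(18 + 7*529*(-16))²)) = 136470/((441*(18 - 59248)²)) = 136470/((441*(-59230)²)) = 136470/((441*3508192900)) = 136470/1547113068900 = 136470*(1/1547113068900) = 4549/51570435630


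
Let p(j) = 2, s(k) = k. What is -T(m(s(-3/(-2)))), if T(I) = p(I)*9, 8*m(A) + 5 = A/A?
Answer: -18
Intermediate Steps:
m(A) = -1/2 (m(A) = -5/8 + (A/A)/8 = -5/8 + (1/8)*1 = -5/8 + 1/8 = -1/2)
T(I) = 18 (T(I) = 2*9 = 18)
-T(m(s(-3/(-2)))) = -1*18 = -18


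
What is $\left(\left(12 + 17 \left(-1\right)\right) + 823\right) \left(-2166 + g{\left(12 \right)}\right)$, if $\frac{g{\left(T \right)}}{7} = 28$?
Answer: $-1611460$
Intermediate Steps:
$g{\left(T \right)} = 196$ ($g{\left(T \right)} = 7 \cdot 28 = 196$)
$\left(\left(12 + 17 \left(-1\right)\right) + 823\right) \left(-2166 + g{\left(12 \right)}\right) = \left(\left(12 + 17 \left(-1\right)\right) + 823\right) \left(-2166 + 196\right) = \left(\left(12 - 17\right) + 823\right) \left(-1970\right) = \left(-5 + 823\right) \left(-1970\right) = 818 \left(-1970\right) = -1611460$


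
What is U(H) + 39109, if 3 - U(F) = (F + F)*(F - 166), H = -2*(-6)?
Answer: 42808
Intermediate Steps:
H = 12
U(F) = 3 - 2*F*(-166 + F) (U(F) = 3 - (F + F)*(F - 166) = 3 - 2*F*(-166 + F))
U(H) + 39109 = (3 - 2*12**2 + 332*12) + 39109 = (3 - 2*144 + 3984) + 39109 = (3 - 288 + 3984) + 39109 = 3699 + 39109 = 42808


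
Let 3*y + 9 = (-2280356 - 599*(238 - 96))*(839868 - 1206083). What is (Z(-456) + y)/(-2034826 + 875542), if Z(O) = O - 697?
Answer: -433125042271/1738926 ≈ -2.4908e+5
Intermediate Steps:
y = 866250088001/3 (y = -3 + ((-2280356 - 599*(238 - 96))*(839868 - 1206083))/3 = -3 + ((-2280356 - 599*142)*(-366215))/3 = -3 + ((-2280356 - 85058)*(-366215))/3 = -3 + (-2365414*(-366215))/3 = -3 + (⅓)*866250088010 = -3 + 866250088010/3 = 866250088001/3 ≈ 2.8875e+11)
Z(O) = -697 + O
(Z(-456) + y)/(-2034826 + 875542) = ((-697 - 456) + 866250088001/3)/(-2034826 + 875542) = (-1153 + 866250088001/3)/(-1159284) = (866250084542/3)*(-1/1159284) = -433125042271/1738926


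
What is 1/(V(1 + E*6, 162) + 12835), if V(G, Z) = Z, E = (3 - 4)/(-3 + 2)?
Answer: 1/12997 ≈ 7.6941e-5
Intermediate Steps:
E = 1 (E = -1/(-1) = -1*(-1) = 1)
1/(V(1 + E*6, 162) + 12835) = 1/(162 + 12835) = 1/12997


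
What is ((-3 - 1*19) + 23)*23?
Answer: 23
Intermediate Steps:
((-3 - 1*19) + 23)*23 = ((-3 - 19) + 23)*23 = (-22 + 23)*23 = 1*23 = 23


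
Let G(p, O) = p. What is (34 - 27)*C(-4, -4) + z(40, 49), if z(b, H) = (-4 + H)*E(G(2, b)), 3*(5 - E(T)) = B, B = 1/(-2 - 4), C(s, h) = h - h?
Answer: 455/2 ≈ 227.50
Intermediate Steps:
C(s, h) = 0
B = -⅙ (B = 1/(-6) = -⅙ ≈ -0.16667)
E(T) = 91/18 (E(T) = 5 - ⅓*(-⅙) = 5 + 1/18 = 91/18)
z(b, H) = -182/9 + 91*H/18 (z(b, H) = (-4 + H)*(91/18) = -182/9 + 91*H/18)
(34 - 27)*C(-4, -4) + z(40, 49) = (34 - 27)*0 + (-182/9 + (91/18)*49) = 7*0 + (-182/9 + 4459/18) = 0 + 455/2 = 455/2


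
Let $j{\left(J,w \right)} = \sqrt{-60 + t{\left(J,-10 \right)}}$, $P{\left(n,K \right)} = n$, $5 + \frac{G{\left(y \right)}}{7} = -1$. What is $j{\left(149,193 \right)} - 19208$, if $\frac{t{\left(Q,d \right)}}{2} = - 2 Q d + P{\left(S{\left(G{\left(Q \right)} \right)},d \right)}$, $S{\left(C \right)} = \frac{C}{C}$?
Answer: $-19208 + \sqrt{5902} \approx -19131.0$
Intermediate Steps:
$G{\left(y \right)} = -42$ ($G{\left(y \right)} = -35 + 7 \left(-1\right) = -35 - 7 = -42$)
$S{\left(C \right)} = 1$
$t{\left(Q,d \right)} = 2 - 4 Q d$ ($t{\left(Q,d \right)} = 2 \left(- 2 Q d + 1\right) = 2 \left(1 - 2 Q d\right) = 2 - 4 Q d$)
$j{\left(J,w \right)} = \sqrt{-58 + 40 J}$ ($j{\left(J,w \right)} = \sqrt{-60 - \left(-2 + 4 J \left(-10\right)\right)} = \sqrt{-60 + \left(2 + 40 J\right)} = \sqrt{-58 + 40 J}$)
$j{\left(149,193 \right)} - 19208 = \sqrt{-58 + 40 \cdot 149} - 19208 = \sqrt{-58 + 5960} - 19208 = \sqrt{5902} - 19208 = -19208 + \sqrt{5902}$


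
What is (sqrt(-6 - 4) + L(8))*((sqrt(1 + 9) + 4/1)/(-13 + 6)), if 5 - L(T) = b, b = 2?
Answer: -(3 + I*sqrt(10))*(4 + sqrt(10))/7 ≈ -3.0695 - 3.2356*I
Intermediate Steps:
L(T) = 3 (L(T) = 5 - 1*2 = 5 - 2 = 3)
(sqrt(-6 - 4) + L(8))*((sqrt(1 + 9) + 4/1)/(-13 + 6)) = (sqrt(-6 - 4) + 3)*((sqrt(1 + 9) + 4/1)/(-13 + 6)) = (sqrt(-10) + 3)*((sqrt(10) + 4*1)/(-7)) = (I*sqrt(10) + 3)*((sqrt(10) + 4)*(-1/7)) = (3 + I*sqrt(10))*((4 + sqrt(10))*(-1/7)) = (3 + I*sqrt(10))*(-4/7 - sqrt(10)/7)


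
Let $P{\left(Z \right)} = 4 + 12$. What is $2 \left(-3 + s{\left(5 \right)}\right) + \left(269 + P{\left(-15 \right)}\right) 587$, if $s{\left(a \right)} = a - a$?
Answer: $167289$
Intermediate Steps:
$P{\left(Z \right)} = 16$
$s{\left(a \right)} = 0$
$2 \left(-3 + s{\left(5 \right)}\right) + \left(269 + P{\left(-15 \right)}\right) 587 = 2 \left(-3 + 0\right) + \left(269 + 16\right) 587 = 2 \left(-3\right) + 285 \cdot 587 = -6 + 167295 = 167289$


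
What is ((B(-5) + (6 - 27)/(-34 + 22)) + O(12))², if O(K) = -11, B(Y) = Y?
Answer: 3249/16 ≈ 203.06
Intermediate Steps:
((B(-5) + (6 - 27)/(-34 + 22)) + O(12))² = ((-5 + (6 - 27)/(-34 + 22)) - 11)² = ((-5 - 21/(-12)) - 11)² = ((-5 - 21*(-1/12)) - 11)² = ((-5 + 7/4) - 11)² = (-13/4 - 11)² = (-57/4)² = 3249/16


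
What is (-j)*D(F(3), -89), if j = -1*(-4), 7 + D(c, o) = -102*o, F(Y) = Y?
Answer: -36284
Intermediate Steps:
D(c, o) = -7 - 102*o
j = 4
(-j)*D(F(3), -89) = (-1*4)*(-7 - 102*(-89)) = -4*(-7 + 9078) = -4*9071 = -36284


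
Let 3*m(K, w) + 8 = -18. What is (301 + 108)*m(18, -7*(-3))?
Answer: -10634/3 ≈ -3544.7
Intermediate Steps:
m(K, w) = -26/3 (m(K, w) = -8/3 + (⅓)*(-18) = -8/3 - 6 = -26/3)
(301 + 108)*m(18, -7*(-3)) = (301 + 108)*(-26/3) = 409*(-26/3) = -10634/3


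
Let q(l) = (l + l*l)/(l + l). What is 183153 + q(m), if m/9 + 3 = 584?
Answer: 185768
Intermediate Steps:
m = 5229 (m = -27 + 9*584 = -27 + 5256 = 5229)
q(l) = (l + l²)/(2*l) (q(l) = (l + l²)/((2*l)) = (l + l²)*(1/(2*l)) = (l + l²)/(2*l))
183153 + q(m) = 183153 + (½ + (½)*5229) = 183153 + (½ + 5229/2) = 183153 + 2615 = 185768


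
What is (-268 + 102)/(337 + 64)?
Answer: -166/401 ≈ -0.41397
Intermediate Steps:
(-268 + 102)/(337 + 64) = -166/401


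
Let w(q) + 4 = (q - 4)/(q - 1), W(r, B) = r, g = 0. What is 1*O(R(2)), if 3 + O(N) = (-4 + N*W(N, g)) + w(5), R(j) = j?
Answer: -27/4 ≈ -6.7500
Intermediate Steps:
w(q) = -4 + (-4 + q)/(-1 + q) (w(q) = -4 + (q - 4)/(q - 1) = -4 + (-4 + q)/(-1 + q))
O(N) = -43/4 + N² (O(N) = -3 + ((-4 + N*N) - 3*5/(-1 + 5)) = -3 + ((-4 + N²) - 3*5/4) = -3 + ((-4 + N²) - 3*5*¼) = -3 + ((-4 + N²) - 15/4) = -3 + (-31/4 + N²) = -43/4 + N²)
1*O(R(2)) = 1*(-43/4 + 2²) = 1*(-43/4 + 4) = 1*(-27/4) = -27/4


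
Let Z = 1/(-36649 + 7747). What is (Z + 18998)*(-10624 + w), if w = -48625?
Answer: -32532452473555/28902 ≈ -1.1256e+9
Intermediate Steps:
Z = -1/28902 (Z = 1/(-28902) = -1/28902 ≈ -3.4600e-5)
(Z + 18998)*(-10624 + w) = (-1/28902 + 18998)*(-10624 - 48625) = (549080195/28902)*(-59249) = -32532452473555/28902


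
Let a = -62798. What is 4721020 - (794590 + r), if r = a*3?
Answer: 4114824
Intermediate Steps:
r = -188394 (r = -62798*3 = -188394)
4721020 - (794590 + r) = 4721020 - (794590 - 188394) = 4721020 - 1*606196 = 4721020 - 606196 = 4114824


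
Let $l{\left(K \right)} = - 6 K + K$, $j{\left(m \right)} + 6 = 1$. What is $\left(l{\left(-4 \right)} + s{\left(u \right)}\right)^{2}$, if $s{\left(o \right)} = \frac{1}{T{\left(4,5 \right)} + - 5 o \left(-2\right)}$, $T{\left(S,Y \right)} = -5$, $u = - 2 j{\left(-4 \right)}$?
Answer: $\frac{3613801}{9025} \approx 400.42$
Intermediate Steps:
$j{\left(m \right)} = -5$ ($j{\left(m \right)} = -6 + 1 = -5$)
$l{\left(K \right)} = - 5 K$
$u = 10$ ($u = \left(-2\right) \left(-5\right) = 10$)
$s{\left(o \right)} = \frac{1}{-5 + 10 o}$ ($s{\left(o \right)} = \frac{1}{-5 + - 5 o \left(-2\right)} = \frac{1}{-5 + 10 o}$)
$\left(l{\left(-4 \right)} + s{\left(u \right)}\right)^{2} = \left(\left(-5\right) \left(-4\right) + \frac{1}{5 \left(-1 + 2 \cdot 10\right)}\right)^{2} = \left(20 + \frac{1}{5 \left(-1 + 20\right)}\right)^{2} = \left(20 + \frac{1}{5 \cdot 19}\right)^{2} = \left(20 + \frac{1}{5} \cdot \frac{1}{19}\right)^{2} = \left(20 + \frac{1}{95}\right)^{2} = \left(\frac{1901}{95}\right)^{2} = \frac{3613801}{9025}$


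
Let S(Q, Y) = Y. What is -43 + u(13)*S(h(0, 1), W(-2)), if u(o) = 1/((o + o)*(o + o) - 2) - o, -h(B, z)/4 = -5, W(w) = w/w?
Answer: -37743/674 ≈ -55.999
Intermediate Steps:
W(w) = 1
h(B, z) = 20 (h(B, z) = -4*(-5) = 20)
u(o) = 1/(-2 + 4*o**2) - o (u(o) = 1/((2*o)*(2*o) - 2) - o = 1/(4*o**2 - 2) - o = 1/(-2 + 4*o**2) - o)
-43 + u(13)*S(h(0, 1), W(-2)) = -43 + ((1 - 4*13**3 + 2*13)/(2*(-1 + 2*13**2)))*1 = -43 + ((1 - 4*2197 + 26)/(2*(-1 + 2*169)))*1 = -43 + ((1 - 8788 + 26)/(2*(-1 + 338)))*1 = -43 + ((1/2)*(-8761)/337)*1 = -43 + ((1/2)*(1/337)*(-8761))*1 = -43 - 8761/674*1 = -43 - 8761/674 = -37743/674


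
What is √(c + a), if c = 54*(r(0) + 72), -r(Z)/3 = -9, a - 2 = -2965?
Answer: √2383 ≈ 48.816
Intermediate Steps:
a = -2963 (a = 2 - 2965 = -2963)
r(Z) = 27 (r(Z) = -3*(-9) = 27)
c = 5346 (c = 54*(27 + 72) = 54*99 = 5346)
√(c + a) = √(5346 - 2963) = √2383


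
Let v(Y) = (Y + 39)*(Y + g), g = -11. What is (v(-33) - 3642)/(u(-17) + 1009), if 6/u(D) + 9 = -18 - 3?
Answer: -9765/2522 ≈ -3.8719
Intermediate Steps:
v(Y) = (-11 + Y)*(39 + Y) (v(Y) = (Y + 39)*(Y - 11) = (39 + Y)*(-11 + Y) = (-11 + Y)*(39 + Y))
u(D) = -⅕ (u(D) = 6/(-9 + (-18 - 3)) = 6/(-9 - 21) = 6/(-30) = 6*(-1/30) = -⅕)
(v(-33) - 3642)/(u(-17) + 1009) = ((-429 + (-33)² + 28*(-33)) - 3642)/(-⅕ + 1009) = ((-429 + 1089 - 924) - 3642)/(5044/5) = (-264 - 3642)*(5/5044) = -3906*5/5044 = -9765/2522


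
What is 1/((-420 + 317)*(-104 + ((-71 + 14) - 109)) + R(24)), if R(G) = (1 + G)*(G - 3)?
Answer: 1/28335 ≈ 3.5292e-5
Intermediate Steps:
R(G) = (1 + G)*(-3 + G)
1/((-420 + 317)*(-104 + ((-71 + 14) - 109)) + R(24)) = 1/((-420 + 317)*(-104 + ((-71 + 14) - 109)) + (-3 + 24**2 - 2*24)) = 1/(-103*(-104 + (-57 - 109)) + (-3 + 576 - 48)) = 1/(-103*(-104 - 166) + 525) = 1/(-103*(-270) + 525) = 1/(27810 + 525) = 1/28335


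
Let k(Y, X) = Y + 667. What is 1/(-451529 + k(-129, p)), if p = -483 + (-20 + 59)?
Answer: -1/450991 ≈ -2.2173e-6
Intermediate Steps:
p = -444 (p = -483 + 39 = -444)
k(Y, X) = 667 + Y
1/(-451529 + k(-129, p)) = 1/(-451529 + (667 - 129)) = 1/(-451529 + 538) = 1/(-450991) = -1/450991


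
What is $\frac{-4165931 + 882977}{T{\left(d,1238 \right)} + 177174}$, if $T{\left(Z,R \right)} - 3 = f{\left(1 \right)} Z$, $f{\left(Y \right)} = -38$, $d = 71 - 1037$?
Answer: $- \frac{1094318}{71295} \approx -15.349$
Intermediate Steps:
$d = -966$ ($d = 71 - 1037 = -966$)
$T{\left(Z,R \right)} = 3 - 38 Z$
$\frac{-4165931 + 882977}{T{\left(d,1238 \right)} + 177174} = \frac{-4165931 + 882977}{\left(3 - -36708\right) + 177174} = - \frac{3282954}{\left(3 + 36708\right) + 177174} = - \frac{3282954}{36711 + 177174} = - \frac{3282954}{213885} = \left(-3282954\right) \frac{1}{213885} = - \frac{1094318}{71295}$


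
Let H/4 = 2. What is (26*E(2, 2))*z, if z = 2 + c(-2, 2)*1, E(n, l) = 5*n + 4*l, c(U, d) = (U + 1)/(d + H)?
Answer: 4446/5 ≈ 889.20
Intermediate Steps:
H = 8 (H = 4*2 = 8)
c(U, d) = (1 + U)/(8 + d) (c(U, d) = (U + 1)/(d + 8) = (1 + U)/(8 + d))
E(n, l) = 4*l + 5*n
z = 19/10 (z = 2 + ((1 - 2)/(8 + 2))*1 = 2 + (-1/10)*1 = 2 + ((1/10)*(-1))*1 = 2 - 1/10*1 = 2 - 1/10 = 19/10 ≈ 1.9000)
(26*E(2, 2))*z = (26*(4*2 + 5*2))*(19/10) = (26*(8 + 10))*(19/10) = (26*18)*(19/10) = 468*(19/10) = 4446/5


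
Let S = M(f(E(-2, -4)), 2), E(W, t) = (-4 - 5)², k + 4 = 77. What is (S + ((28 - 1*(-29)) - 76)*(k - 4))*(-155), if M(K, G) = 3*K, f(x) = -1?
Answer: 203670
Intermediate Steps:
k = 73 (k = -4 + 77 = 73)
E(W, t) = 81 (E(W, t) = (-9)² = 81)
S = -3 (S = 3*(-1) = -3)
(S + ((28 - 1*(-29)) - 76)*(k - 4))*(-155) = (-3 + ((28 - 1*(-29)) - 76)*(73 - 4))*(-155) = (-3 + ((28 + 29) - 76)*69)*(-155) = (-3 + (57 - 76)*69)*(-155) = (-3 - 19*69)*(-155) = (-3 - 1311)*(-155) = -1314*(-155) = 203670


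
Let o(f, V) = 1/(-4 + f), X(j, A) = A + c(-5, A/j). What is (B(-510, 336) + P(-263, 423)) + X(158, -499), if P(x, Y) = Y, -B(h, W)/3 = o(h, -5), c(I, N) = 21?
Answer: -28267/514 ≈ -54.994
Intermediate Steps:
X(j, A) = 21 + A (X(j, A) = A + 21 = 21 + A)
B(h, W) = -3/(-4 + h)
(B(-510, 336) + P(-263, 423)) + X(158, -499) = (-3/(-4 - 510) + 423) + (21 - 499) = (-3/(-514) + 423) - 478 = (-3*(-1/514) + 423) - 478 = (3/514 + 423) - 478 = 217425/514 - 478 = -28267/514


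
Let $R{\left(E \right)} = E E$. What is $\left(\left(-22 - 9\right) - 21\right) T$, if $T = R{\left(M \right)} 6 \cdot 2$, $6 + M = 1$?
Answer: $-15600$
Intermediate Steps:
$M = -5$ ($M = -6 + 1 = -5$)
$R{\left(E \right)} = E^{2}$
$T = 300$ ($T = \left(-5\right)^{2} \cdot 6 \cdot 2 = 25 \cdot 6 \cdot 2 = 150 \cdot 2 = 300$)
$\left(\left(-22 - 9\right) - 21\right) T = \left(\left(-22 - 9\right) - 21\right) 300 = \left(-31 - 21\right) 300 = \left(-52\right) 300 = -15600$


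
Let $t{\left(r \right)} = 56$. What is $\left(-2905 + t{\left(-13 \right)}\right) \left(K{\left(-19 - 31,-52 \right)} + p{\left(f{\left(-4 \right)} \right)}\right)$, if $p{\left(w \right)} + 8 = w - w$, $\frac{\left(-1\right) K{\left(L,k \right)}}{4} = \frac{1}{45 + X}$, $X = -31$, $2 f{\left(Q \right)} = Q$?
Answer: $23606$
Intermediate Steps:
$f{\left(Q \right)} = \frac{Q}{2}$
$K{\left(L,k \right)} = - \frac{2}{7}$ ($K{\left(L,k \right)} = - \frac{4}{45 - 31} = - \frac{4}{14} = \left(-4\right) \frac{1}{14} = - \frac{2}{7}$)
$p{\left(w \right)} = -8$ ($p{\left(w \right)} = -8 + \left(w - w\right) = -8 + 0 = -8$)
$\left(-2905 + t{\left(-13 \right)}\right) \left(K{\left(-19 - 31,-52 \right)} + p{\left(f{\left(-4 \right)} \right)}\right) = \left(-2905 + 56\right) \left(- \frac{2}{7} - 8\right) = \left(-2849\right) \left(- \frac{58}{7}\right) = 23606$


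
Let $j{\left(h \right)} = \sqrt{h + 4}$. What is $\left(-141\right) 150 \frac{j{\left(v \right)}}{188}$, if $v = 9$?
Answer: $- \frac{225 \sqrt{13}}{2} \approx -405.62$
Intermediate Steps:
$j{\left(h \right)} = \sqrt{4 + h}$
$\left(-141\right) 150 \frac{j{\left(v \right)}}{188} = \left(-141\right) 150 \frac{\sqrt{4 + 9}}{188} = - 21150 \sqrt{13} \cdot \frac{1}{188} = - 21150 \frac{\sqrt{13}}{188} = - \frac{225 \sqrt{13}}{2}$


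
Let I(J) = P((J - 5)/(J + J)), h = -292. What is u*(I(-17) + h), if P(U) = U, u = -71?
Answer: 351663/17 ≈ 20686.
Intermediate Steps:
I(J) = (-5 + J)/(2*J) (I(J) = (J - 5)/(J + J) = (-5 + J)/((2*J)) = (-5 + J)*(1/(2*J)) = (-5 + J)/(2*J))
u*(I(-17) + h) = -71*((1/2)*(-5 - 17)/(-17) - 292) = -71*((1/2)*(-1/17)*(-22) - 292) = -71*(11/17 - 292) = -71*(-4953/17) = 351663/17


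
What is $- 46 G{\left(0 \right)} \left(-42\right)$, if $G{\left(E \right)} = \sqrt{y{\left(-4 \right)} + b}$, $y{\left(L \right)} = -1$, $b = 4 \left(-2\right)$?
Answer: $5796 i \approx 5796.0 i$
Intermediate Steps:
$b = -8$
$G{\left(E \right)} = 3 i$ ($G{\left(E \right)} = \sqrt{-1 - 8} = \sqrt{-9} = 3 i$)
$- 46 G{\left(0 \right)} \left(-42\right) = - 46 \cdot 3 i \left(-42\right) = - 138 i \left(-42\right) = 5796 i$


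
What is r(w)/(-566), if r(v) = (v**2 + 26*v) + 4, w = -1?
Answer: 21/566 ≈ 0.037102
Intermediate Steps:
r(v) = 4 + v**2 + 26*v
r(w)/(-566) = (4 + (-1)**2 + 26*(-1))/(-566) = (4 + 1 - 26)*(-1/566) = -21*(-1/566) = 21/566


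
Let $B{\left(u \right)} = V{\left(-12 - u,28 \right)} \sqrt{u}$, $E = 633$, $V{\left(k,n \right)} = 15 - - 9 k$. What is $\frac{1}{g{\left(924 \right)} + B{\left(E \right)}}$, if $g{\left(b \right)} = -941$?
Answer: $\frac{941}{21219869819} - \frac{5790 \sqrt{633}}{21219869819} \approx -6.8206 \cdot 10^{-6}$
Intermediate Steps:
$V{\left(k,n \right)} = 15 + 9 k$
$B{\left(u \right)} = \sqrt{u} \left(-93 - 9 u\right)$ ($B{\left(u \right)} = \left(15 + 9 \left(-12 - u\right)\right) \sqrt{u} = \left(15 - \left(108 + 9 u\right)\right) \sqrt{u} = \left(-93 - 9 u\right) \sqrt{u} = \sqrt{u} \left(-93 - 9 u\right)$)
$\frac{1}{g{\left(924 \right)} + B{\left(E \right)}} = \frac{1}{-941 + \sqrt{633} \left(-93 - 5697\right)} = \frac{1}{-941 + \sqrt{633} \left(-5790\right)} = \frac{1}{-941 - 5790 \sqrt{633}}$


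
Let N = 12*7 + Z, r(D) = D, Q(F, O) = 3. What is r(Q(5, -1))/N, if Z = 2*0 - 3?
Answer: 1/27 ≈ 0.037037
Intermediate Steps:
Z = -3 (Z = 0 - 3 = -3)
N = 81 (N = 12*7 - 3 = 84 - 3 = 81)
r(Q(5, -1))/N = 3/81 = 3*(1/81) = 1/27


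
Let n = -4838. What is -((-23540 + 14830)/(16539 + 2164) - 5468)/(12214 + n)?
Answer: 51138357/68976664 ≈ 0.74139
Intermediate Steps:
-((-23540 + 14830)/(16539 + 2164) - 5468)/(12214 + n) = -((-23540 + 14830)/(16539 + 2164) - 5468)/(12214 - 4838) = -(-8710/18703 - 5468)/7376 = -(-102276714)/(18703*7376) = -1*(-51138357/68976664) = 51138357/68976664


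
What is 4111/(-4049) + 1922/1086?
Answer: 1658816/2198607 ≈ 0.75449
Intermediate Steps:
4111/(-4049) + 1922/1086 = 4111*(-1/4049) + 1922*(1/1086) = -4111/4049 + 961/543 = 1658816/2198607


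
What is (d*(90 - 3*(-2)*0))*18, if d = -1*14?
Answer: -22680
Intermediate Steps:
d = -14
(d*(90 - 3*(-2)*0))*18 = -14*(90 - 3*(-2)*0)*18 = -14*(90 + 6*0)*18 = -14*(90 + 0)*18 = -14*90*18 = -1260*18 = -22680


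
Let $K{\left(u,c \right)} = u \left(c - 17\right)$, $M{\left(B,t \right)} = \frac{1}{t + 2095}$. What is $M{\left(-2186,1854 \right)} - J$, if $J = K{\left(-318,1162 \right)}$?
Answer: $\frac{1437870391}{3949} \approx 3.6411 \cdot 10^{5}$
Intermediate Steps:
$M{\left(B,t \right)} = \frac{1}{2095 + t}$
$K{\left(u,c \right)} = u \left(-17 + c\right)$
$J = -364110$ ($J = - 318 \left(-17 + 1162\right) = \left(-318\right) 1145 = -364110$)
$M{\left(-2186,1854 \right)} - J = \frac{1}{2095 + 1854} - -364110 = \frac{1}{3949} + 364110 = \frac{1437870391}{3949}$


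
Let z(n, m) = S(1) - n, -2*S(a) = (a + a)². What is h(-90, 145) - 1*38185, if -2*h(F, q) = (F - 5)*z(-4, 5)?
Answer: -38090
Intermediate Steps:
S(a) = -2*a² (S(a) = -(a + a)²/2 = -4*a²/2 = -2*a²)
z(n, m) = -2 - n (z(n, m) = -2*1² - n = -2*1 - n = -2 - n)
h(F, q) = 5 - F (h(F, q) = -(F - 5)*(-2 - 1*(-4))/2 = -(-5 + F)*(-2 + 4)/2 = -(-5 + F)*2/2 = -(-10 + 2*F)/2 = 5 - F)
h(-90, 145) - 1*38185 = (5 - 1*(-90)) - 1*38185 = (5 + 90) - 38185 = 95 - 38185 = -38090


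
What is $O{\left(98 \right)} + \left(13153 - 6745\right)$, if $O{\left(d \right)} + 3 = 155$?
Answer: $6560$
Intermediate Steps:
$O{\left(d \right)} = 152$ ($O{\left(d \right)} = -3 + 155 = 152$)
$O{\left(98 \right)} + \left(13153 - 6745\right) = 152 + \left(13153 - 6745\right) = 152 + 6408 = 6560$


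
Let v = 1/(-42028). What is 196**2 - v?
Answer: 1614547649/42028 ≈ 38416.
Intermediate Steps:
v = -1/42028 ≈ -2.3794e-5
196**2 - v = 196**2 - 1*(-1/42028) = 38416 + 1/42028 = 1614547649/42028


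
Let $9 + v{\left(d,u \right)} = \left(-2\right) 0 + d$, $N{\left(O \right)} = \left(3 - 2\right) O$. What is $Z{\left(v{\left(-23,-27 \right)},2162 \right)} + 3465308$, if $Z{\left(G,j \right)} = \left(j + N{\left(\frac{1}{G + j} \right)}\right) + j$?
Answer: $\frac{7390316161}{2130} \approx 3.4696 \cdot 10^{6}$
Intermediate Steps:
$N{\left(O \right)} = O$ ($N{\left(O \right)} = 1 O = O$)
$v{\left(d,u \right)} = -9 + d$ ($v{\left(d,u \right)} = -9 + \left(\left(-2\right) 0 + d\right) = -9 + \left(0 + d\right) = -9 + d$)
$Z{\left(G,j \right)} = \frac{1}{G + j} + 2 j$ ($Z{\left(G,j \right)} = \left(j + \frac{1}{G + j}\right) + j = \frac{1}{G + j} + 2 j$)
$Z{\left(v{\left(-23,-27 \right)},2162 \right)} + 3465308 = \frac{1 + 2 \cdot 2162 \left(\left(-9 - 23\right) + 2162\right)}{\left(-9 - 23\right) + 2162} + 3465308 = \frac{1 + 2 \cdot 2162 \left(-32 + 2162\right)}{-32 + 2162} + 3465308 = \frac{1 + 2 \cdot 2162 \cdot 2130}{2130} + 3465308 = \frac{1 + 9210120}{2130} + 3465308 = \frac{1}{2130} \cdot 9210121 + 3465308 = \frac{9210121}{2130} + 3465308 = \frac{7390316161}{2130}$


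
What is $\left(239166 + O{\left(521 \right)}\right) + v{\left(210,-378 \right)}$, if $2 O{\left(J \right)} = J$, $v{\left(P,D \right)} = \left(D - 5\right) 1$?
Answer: $\frac{478087}{2} \approx 2.3904 \cdot 10^{5}$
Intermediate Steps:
$v{\left(P,D \right)} = -5 + D$ ($v{\left(P,D \right)} = \left(-5 + D\right) 1 = -5 + D$)
$O{\left(J \right)} = \frac{J}{2}$
$\left(239166 + O{\left(521 \right)}\right) + v{\left(210,-378 \right)} = \left(239166 + \frac{1}{2} \cdot 521\right) - 383 = \left(239166 + \frac{521}{2}\right) - 383 = \frac{478853}{2} - 383 = \frac{478087}{2}$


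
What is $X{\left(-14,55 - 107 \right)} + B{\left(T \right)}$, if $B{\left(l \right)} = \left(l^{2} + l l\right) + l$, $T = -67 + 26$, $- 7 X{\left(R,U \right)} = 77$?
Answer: $3310$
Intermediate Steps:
$X{\left(R,U \right)} = -11$ ($X{\left(R,U \right)} = \left(- \frac{1}{7}\right) 77 = -11$)
$T = -41$
$B{\left(l \right)} = l + 2 l^{2}$ ($B{\left(l \right)} = \left(l^{2} + l^{2}\right) + l = 2 l^{2} + l = l + 2 l^{2}$)
$X{\left(-14,55 - 107 \right)} + B{\left(T \right)} = -11 - 41 \left(1 + 2 \left(-41\right)\right) = -11 - 41 \left(1 - 82\right) = -11 - -3321 = -11 + 3321 = 3310$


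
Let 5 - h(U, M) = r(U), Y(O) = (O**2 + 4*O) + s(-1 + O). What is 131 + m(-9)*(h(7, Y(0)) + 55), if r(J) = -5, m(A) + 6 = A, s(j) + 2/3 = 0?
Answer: -844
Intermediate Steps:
s(j) = -2/3 (s(j) = -2/3 + 0 = -2/3)
m(A) = -6 + A
Y(O) = -2/3 + O**2 + 4*O (Y(O) = (O**2 + 4*O) - 2/3 = -2/3 + O**2 + 4*O)
h(U, M) = 10 (h(U, M) = 5 - 1*(-5) = 5 + 5 = 10)
131 + m(-9)*(h(7, Y(0)) + 55) = 131 + (-6 - 9)*(10 + 55) = 131 - 15*65 = 131 - 975 = -844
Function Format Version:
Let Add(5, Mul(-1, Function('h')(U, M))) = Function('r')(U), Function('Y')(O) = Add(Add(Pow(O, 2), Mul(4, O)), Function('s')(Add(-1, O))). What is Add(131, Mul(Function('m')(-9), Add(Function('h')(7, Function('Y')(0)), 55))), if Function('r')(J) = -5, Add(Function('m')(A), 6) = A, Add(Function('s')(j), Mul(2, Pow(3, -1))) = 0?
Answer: -844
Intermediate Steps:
Function('s')(j) = Rational(-2, 3) (Function('s')(j) = Add(Rational(-2, 3), 0) = Rational(-2, 3))
Function('m')(A) = Add(-6, A)
Function('Y')(O) = Add(Rational(-2, 3), Pow(O, 2), Mul(4, O)) (Function('Y')(O) = Add(Add(Pow(O, 2), Mul(4, O)), Rational(-2, 3)) = Add(Rational(-2, 3), Pow(O, 2), Mul(4, O)))
Function('h')(U, M) = 10 (Function('h')(U, M) = Add(5, Mul(-1, -5)) = Add(5, 5) = 10)
Add(131, Mul(Function('m')(-9), Add(Function('h')(7, Function('Y')(0)), 55))) = Add(131, Mul(Add(-6, -9), Add(10, 55))) = Add(131, Mul(-15, 65)) = Add(131, -975) = -844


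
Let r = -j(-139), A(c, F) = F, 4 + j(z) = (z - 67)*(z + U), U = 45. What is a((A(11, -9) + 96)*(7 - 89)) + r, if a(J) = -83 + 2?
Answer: -19441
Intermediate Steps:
j(z) = -4 + (-67 + z)*(45 + z) (j(z) = -4 + (z - 67)*(z + 45) = -4 + (-67 + z)*(45 + z))
a(J) = -81
r = -19360 (r = -(-3019 + (-139)² - 22*(-139)) = -(-3019 + 19321 + 3058) = -1*19360 = -19360)
a((A(11, -9) + 96)*(7 - 89)) + r = -81 - 19360 = -19441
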